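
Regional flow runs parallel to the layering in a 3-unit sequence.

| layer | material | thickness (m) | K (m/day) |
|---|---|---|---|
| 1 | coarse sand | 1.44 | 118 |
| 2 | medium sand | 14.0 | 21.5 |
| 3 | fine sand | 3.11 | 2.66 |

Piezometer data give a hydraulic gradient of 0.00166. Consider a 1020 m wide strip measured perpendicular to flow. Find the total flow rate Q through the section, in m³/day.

Flow is parallel to layering, so each bed carries its own Darcy discharge and the transmissivities add.
Σ(K_i·b_i) = 118×1.44 + 21.5×14.0 + 2.66×3.11 = 479.2 m²/day.
Hydraulic gradient i = 0.00166.
Q = Σ(K_i·b_i) · W · i = 479.2 × 1020 × 0.001660 = 811.4 m³/day.

811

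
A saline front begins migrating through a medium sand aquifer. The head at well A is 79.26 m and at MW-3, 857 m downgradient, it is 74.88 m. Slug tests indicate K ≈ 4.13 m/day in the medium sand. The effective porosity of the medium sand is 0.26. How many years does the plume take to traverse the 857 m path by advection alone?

28.9

Hydraulic gradient i = (79.26 − 74.88) / 857 = 4.38 / 857 = 0.005111.
Darcy flux q = K · i = 4.130 × 0.005111 = 0.02111 m/day.
Seepage velocity v = q / n_e = 0.02111 / 0.26 = 0.08118 m/day.
Travel time t = L / v = 857 / 0.08118 = 10556 days = 28.90 years.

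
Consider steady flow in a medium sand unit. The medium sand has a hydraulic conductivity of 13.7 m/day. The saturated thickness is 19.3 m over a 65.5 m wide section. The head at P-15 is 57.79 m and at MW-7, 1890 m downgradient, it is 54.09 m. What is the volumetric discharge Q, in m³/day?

33.9

Cross-sectional area A = 65.5 × 19.3 = 1264 m².
Hydraulic gradient i = (57.79 − 54.09) / 1890 = 3.7 / 1890 = 0.001958.
Darcy's law: Q = K · A · i = 13.70 × 1264 × 0.001958 = 33.90 m³/day.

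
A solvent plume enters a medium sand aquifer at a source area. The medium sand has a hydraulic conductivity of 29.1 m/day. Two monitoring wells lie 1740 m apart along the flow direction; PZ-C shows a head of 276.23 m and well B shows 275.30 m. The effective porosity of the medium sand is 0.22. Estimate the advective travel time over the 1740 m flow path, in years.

67.4

Hydraulic gradient i = (276.23 − 275.30) / 1740 = 0.93 / 1740 = 0.0005345.
Darcy flux q = K · i = 29.10 × 0.0005345 = 0.01555 m/day.
Seepage velocity v = q / n_e = 0.01555 / 0.22 = 0.07070 m/day.
Travel time t = L / v = 1740 / 0.07070 = 24612 days = 67.38 years.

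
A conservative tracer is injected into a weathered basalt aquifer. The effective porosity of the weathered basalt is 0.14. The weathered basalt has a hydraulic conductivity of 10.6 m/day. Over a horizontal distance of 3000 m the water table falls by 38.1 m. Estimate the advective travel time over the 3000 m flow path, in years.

8.54

Hydraulic gradient i = Δh / L = 38.1 / 3000 = 0.01270.
Darcy flux q = K · i = 10.60 × 0.01270 = 0.1346 m/day.
Seepage velocity v = q / n_e = 0.1346 / 0.14 = 0.9616 m/day.
Travel time t = L / v = 3000 / 0.9616 = 3120 days = 8.542 years.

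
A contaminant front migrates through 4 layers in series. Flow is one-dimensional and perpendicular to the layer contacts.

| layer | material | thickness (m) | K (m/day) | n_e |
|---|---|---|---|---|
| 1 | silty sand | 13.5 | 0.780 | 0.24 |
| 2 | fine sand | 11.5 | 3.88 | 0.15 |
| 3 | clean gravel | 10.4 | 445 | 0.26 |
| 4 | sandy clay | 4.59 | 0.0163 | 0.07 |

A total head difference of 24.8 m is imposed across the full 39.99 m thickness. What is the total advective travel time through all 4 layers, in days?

With flow normal to the layers, continuity requires the same specific discharge q through every layer.
Σ(b_i/K_i) = 13.5/0.780 + 11.5/3.88 + 10.4/445 + 4.59/0.0163 = 301.9 d.
q = Δh / Σ(b_i/K_i) = 24.8 / 301.9 = 0.08215 m/day.
In each layer the seepage velocity is v_i = q/n_i, so the layer transit time is t_i = b_i·n_i / q:
  layer 1 (silty sand): t_1 = 13.5 × 0.24 / 0.08215 = 39.44 d
  layer 2 (fine sand): t_2 = 11.5 × 0.15 / 0.08215 = 21.00 d
  layer 3 (clean gravel): t_3 = 10.4 × 0.26 / 0.08215 = 32.92 d
  layer 4 (sandy clay): t_4 = 4.59 × 0.07 / 0.08215 = 3.911 d
Total t = Σ t_i = 97.27 days.

97.3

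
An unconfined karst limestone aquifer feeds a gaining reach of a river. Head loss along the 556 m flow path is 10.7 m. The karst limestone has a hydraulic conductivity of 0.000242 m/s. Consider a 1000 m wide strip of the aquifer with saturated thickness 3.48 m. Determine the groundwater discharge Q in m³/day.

1400

Convert K: 0.000242 m/s × 86400 = 20.91 m/day.
Cross-sectional area A = 1000 × 3.48 = 3480 m².
Hydraulic gradient i = Δh / L = 10.7 / 556 = 0.01924.
Darcy's law: Q = K · A · i = 20.91 × 3480 × 0.01924 = 1400 m³/day.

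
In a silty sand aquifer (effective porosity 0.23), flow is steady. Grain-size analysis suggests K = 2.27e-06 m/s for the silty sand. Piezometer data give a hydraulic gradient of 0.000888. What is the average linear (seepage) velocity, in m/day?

Convert K: 2.27e-06 m/s × 86400 = 0.1961 m/day.
Hydraulic gradient i = 0.000888.
Darcy flux q = K · i = 0.1961 × 0.0008880 = 0.0001742 m/day.
Seepage velocity v = q / n_e = 0.0001742 / 0.23 = 0.0007572 m/day.

0.000757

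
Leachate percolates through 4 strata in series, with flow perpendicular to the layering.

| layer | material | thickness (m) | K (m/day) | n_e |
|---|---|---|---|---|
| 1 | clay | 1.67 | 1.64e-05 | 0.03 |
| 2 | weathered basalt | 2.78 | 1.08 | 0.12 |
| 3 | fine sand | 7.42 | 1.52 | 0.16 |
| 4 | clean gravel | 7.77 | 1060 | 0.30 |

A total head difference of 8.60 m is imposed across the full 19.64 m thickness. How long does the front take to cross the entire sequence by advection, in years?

127

With flow normal to the layers, continuity requires the same specific discharge q through every layer.
Σ(b_i/K_i) = 1.67/1.64e-05 + 2.78/1.08 + 7.42/1.52 + 7.77/1060 = 1.018e+05 d.
q = Δh / Σ(b_i/K_i) = 8.60 / 1.018e+05 = 8.445e-05 m/day.
In each layer the seepage velocity is v_i = q/n_i, so the layer transit time is t_i = b_i·n_i / q:
  layer 1 (clay): t_1 = 1.67 × 0.03 / 8.445e-05 = 593.3 d
  layer 2 (weathered basalt): t_2 = 2.78 × 0.12 / 8.445e-05 = 3950 d
  layer 3 (fine sand): t_3 = 7.42 × 0.16 / 8.445e-05 = 14058 d
  layer 4 (clean gravel): t_4 = 7.77 × 0.30 / 8.445e-05 = 27602 d
Total t = Σ t_i = 46204 days = 126.5 years.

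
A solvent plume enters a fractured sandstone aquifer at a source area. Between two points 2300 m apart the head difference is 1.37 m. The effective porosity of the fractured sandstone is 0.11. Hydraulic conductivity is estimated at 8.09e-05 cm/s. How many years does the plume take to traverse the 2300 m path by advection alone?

Convert K: 8.09e-05 cm/s × 864 = 0.06990 m/day.
Hydraulic gradient i = Δh / L = 1.37 / 2300 = 0.0005957.
Darcy flux q = K · i = 0.06990 × 0.0005957 = 4.163e-05 m/day.
Seepage velocity v = q / n_e = 4.163e-05 / 0.11 = 0.0003785 m/day.
Travel time t = L / v = 2300 / 0.0003785 = 6.077e+06 days = 16637 years.

16600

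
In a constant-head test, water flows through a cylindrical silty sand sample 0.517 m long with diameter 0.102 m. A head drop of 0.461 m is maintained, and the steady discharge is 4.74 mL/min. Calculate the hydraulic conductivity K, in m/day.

0.937

Cross-sectional area A = π·(d/2)² = π × (0.102/2)² = 0.008171 m².
Convert discharge: 4.74 mL/min = 7.900e-08 m³/s.
Darcy's law rearranged: K = Q·L / (A·Δh) = 7.900e-08 × 0.517 / (0.008171 × 0.461) = 1.084e-05 m/s = 0.9368 m/day.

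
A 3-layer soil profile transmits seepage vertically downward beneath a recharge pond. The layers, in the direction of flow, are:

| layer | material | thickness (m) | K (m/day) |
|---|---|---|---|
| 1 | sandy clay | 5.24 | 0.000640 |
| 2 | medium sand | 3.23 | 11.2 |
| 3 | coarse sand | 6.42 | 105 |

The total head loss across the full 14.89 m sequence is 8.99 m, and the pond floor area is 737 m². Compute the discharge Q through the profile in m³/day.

Flow is perpendicular to layering, so the layers act in series and the equivalent K is the thickness-weighted harmonic mean.
Total thickness L = 5.24 + 3.23 + 6.42 = 14.89 m.
Σ(b_i/K_i) = 5.24/0.000640 + 3.23/11.2 + 6.42/105 = 8188 d.
K_eq = L / Σ(b_i/K_i) = 14.89 / 8188 = 0.001819 m/day.
Q = K_eq · A · (Δh/L) = 0.001819 × 737 × (8.99/14.89) = 0.8092 m³/day.

0.809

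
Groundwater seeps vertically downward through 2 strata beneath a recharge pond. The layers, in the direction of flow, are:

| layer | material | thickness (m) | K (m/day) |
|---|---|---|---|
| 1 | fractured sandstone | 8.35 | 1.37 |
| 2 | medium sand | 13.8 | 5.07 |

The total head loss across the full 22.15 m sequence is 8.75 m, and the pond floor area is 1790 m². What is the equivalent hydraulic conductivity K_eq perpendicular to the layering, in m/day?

2.51

Flow is perpendicular to layering, so the layers act in series and the equivalent K is the thickness-weighted harmonic mean.
Total thickness L = 8.35 + 13.8 = 22.15 m.
Σ(b_i/K_i) = 8.35/1.37 + 13.8/5.07 = 8.817 d.
K_eq = L / Σ(b_i/K_i) = 22.15 / 8.817 = 2.512 m/day.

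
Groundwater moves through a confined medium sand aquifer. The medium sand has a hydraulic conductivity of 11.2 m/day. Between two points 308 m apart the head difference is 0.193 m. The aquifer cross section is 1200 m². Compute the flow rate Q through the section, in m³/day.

Hydraulic gradient i = Δh / L = 0.193 / 308 = 0.0006266.
Darcy's law: Q = K · A · i = 11.20 × 1200 × 0.0006266 = 8.422 m³/day.

8.42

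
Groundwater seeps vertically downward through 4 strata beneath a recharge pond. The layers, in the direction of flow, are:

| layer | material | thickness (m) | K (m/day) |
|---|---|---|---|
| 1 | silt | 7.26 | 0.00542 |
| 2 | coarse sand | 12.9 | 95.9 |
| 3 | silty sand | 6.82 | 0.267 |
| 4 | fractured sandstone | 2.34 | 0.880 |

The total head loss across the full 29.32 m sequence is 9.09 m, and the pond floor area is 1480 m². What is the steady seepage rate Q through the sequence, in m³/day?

9.84

Flow is perpendicular to layering, so the layers act in series and the equivalent K is the thickness-weighted harmonic mean.
Total thickness L = 7.26 + 12.9 + 6.82 + 2.34 = 29.32 m.
Σ(b_i/K_i) = 7.26/0.00542 + 12.9/95.9 + 6.82/0.267 + 2.34/0.880 = 1368 d.
K_eq = L / Σ(b_i/K_i) = 29.32 / 1368 = 0.02144 m/day.
Q = K_eq · A · (Δh/L) = 0.02144 × 1480 × (9.09/29.32) = 9.836 m³/day.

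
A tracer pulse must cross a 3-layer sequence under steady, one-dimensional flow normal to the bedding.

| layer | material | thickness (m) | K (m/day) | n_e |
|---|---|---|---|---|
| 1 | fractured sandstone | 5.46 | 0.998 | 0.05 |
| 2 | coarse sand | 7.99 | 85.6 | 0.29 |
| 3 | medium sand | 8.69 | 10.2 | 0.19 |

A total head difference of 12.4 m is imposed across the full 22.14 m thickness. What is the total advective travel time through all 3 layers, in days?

2.19

With flow normal to the layers, continuity requires the same specific discharge q through every layer.
Σ(b_i/K_i) = 5.46/0.998 + 7.99/85.6 + 8.69/10.2 = 6.416 d.
q = Δh / Σ(b_i/K_i) = 12.4 / 6.416 = 1.933 m/day.
In each layer the seepage velocity is v_i = q/n_i, so the layer transit time is t_i = b_i·n_i / q:
  layer 1 (fractured sandstone): t_1 = 5.46 × 0.05 / 1.933 = 0.1413 d
  layer 2 (coarse sand): t_2 = 7.99 × 0.29 / 1.933 = 1.199 d
  layer 3 (medium sand): t_3 = 8.69 × 0.19 / 1.933 = 0.8543 d
Total t = Σ t_i = 2.195 days.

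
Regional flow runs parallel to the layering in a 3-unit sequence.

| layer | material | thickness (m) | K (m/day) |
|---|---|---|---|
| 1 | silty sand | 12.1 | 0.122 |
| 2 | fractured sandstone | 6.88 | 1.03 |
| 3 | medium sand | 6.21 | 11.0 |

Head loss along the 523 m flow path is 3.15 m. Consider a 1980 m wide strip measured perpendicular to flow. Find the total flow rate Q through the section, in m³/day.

Flow is parallel to layering, so each bed carries its own Darcy discharge and the transmissivities add.
Σ(K_i·b_i) = 0.122×12.1 + 1.03×6.88 + 11.0×6.21 = 76.87 m²/day.
Hydraulic gradient i = Δh / L = 3.15 / 523 = 0.006023.
Q = Σ(K_i·b_i) · W · i = 76.87 × 1980 × 0.006023 = 916.7 m³/day.

917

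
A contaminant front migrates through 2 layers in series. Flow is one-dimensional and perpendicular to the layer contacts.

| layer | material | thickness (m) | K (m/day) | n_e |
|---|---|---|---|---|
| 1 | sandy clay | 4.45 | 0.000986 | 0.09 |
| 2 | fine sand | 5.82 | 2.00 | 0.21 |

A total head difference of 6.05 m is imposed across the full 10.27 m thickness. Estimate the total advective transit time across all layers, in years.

With flow normal to the layers, continuity requires the same specific discharge q through every layer.
Σ(b_i/K_i) = 4.45/0.000986 + 5.82/2.00 = 4516 d.
q = Δh / Σ(b_i/K_i) = 6.05 / 4516 = 0.001340 m/day.
In each layer the seepage velocity is v_i = q/n_i, so the layer transit time is t_i = b_i·n_i / q:
  layer 1 (sandy clay): t_1 = 4.45 × 0.09 / 0.001340 = 299.0 d
  layer 2 (fine sand): t_2 = 5.82 × 0.21 / 0.001340 = 912.3 d
Total t = Σ t_i = 1211 days = 3.316 years.

3.32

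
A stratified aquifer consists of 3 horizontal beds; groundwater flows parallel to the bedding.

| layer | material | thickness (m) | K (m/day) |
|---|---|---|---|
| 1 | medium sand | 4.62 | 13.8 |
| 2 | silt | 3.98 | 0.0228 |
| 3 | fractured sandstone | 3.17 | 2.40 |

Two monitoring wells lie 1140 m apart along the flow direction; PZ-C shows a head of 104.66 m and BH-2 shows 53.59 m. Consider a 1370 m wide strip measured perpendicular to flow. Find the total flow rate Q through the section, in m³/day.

Flow is parallel to layering, so each bed carries its own Darcy discharge and the transmissivities add.
Σ(K_i·b_i) = 13.8×4.62 + 0.0228×3.98 + 2.40×3.17 = 71.45 m²/day.
Hydraulic gradient i = (104.66 − 53.59) / 1140 = 51.07 / 1140 = 0.04480.
Q = Σ(K_i·b_i) · W · i = 71.45 × 1370 × 0.04480 = 4385 m³/day.

4390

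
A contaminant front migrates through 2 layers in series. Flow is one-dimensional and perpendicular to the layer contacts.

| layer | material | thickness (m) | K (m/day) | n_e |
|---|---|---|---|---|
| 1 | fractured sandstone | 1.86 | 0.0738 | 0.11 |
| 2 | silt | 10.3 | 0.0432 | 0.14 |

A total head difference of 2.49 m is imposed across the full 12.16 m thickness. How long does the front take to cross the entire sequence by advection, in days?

With flow normal to the layers, continuity requires the same specific discharge q through every layer.
Σ(b_i/K_i) = 1.86/0.0738 + 10.3/0.0432 = 263.6 d.
q = Δh / Σ(b_i/K_i) = 2.49 / 263.6 = 0.009445 m/day.
In each layer the seepage velocity is v_i = q/n_i, so the layer transit time is t_i = b_i·n_i / q:
  layer 1 (fractured sandstone): t_1 = 1.86 × 0.11 / 0.009445 = 21.66 d
  layer 2 (silt): t_2 = 10.3 × 0.14 / 0.009445 = 152.7 d
Total t = Σ t_i = 174.3 days.

174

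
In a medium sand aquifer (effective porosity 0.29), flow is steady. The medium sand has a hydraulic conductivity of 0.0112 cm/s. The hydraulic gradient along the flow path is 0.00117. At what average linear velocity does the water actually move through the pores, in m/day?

Convert K: 0.0112 cm/s × 864 = 9.677 m/day.
Hydraulic gradient i = 0.00117.
Darcy flux q = K · i = 9.677 × 0.001170 = 0.01132 m/day.
Seepage velocity v = q / n_e = 0.01132 / 0.29 = 0.03904 m/day.

0.0390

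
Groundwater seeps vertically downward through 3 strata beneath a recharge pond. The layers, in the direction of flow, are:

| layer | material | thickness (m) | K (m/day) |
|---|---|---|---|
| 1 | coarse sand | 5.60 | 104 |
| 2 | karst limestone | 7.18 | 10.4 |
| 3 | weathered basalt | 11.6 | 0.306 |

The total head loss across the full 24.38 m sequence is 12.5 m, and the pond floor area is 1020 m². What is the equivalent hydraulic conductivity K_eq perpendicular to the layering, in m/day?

0.631

Flow is perpendicular to layering, so the layers act in series and the equivalent K is the thickness-weighted harmonic mean.
Total thickness L = 5.60 + 7.18 + 11.6 = 24.38 m.
Σ(b_i/K_i) = 5.60/104 + 7.18/10.4 + 11.6/0.306 = 38.65 d.
K_eq = L / Σ(b_i/K_i) = 24.38 / 38.65 = 0.6307 m/day.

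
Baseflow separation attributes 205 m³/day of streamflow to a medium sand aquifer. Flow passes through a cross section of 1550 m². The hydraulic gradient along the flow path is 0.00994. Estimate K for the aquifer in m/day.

Hydraulic gradient i = 0.00994.
From Q = K·A·i, K = Q / (A·i) = 205 / (1550 × 0.009940) = 13.31 m/day.

13.3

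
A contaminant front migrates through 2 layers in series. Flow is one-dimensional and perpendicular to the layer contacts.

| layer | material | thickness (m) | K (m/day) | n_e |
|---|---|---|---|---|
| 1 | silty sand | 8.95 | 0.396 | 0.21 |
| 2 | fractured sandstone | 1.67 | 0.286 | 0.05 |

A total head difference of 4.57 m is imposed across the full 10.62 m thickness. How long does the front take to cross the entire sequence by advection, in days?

With flow normal to the layers, continuity requires the same specific discharge q through every layer.
Σ(b_i/K_i) = 8.95/0.396 + 1.67/0.286 = 28.44 d.
q = Δh / Σ(b_i/K_i) = 4.57 / 28.44 = 0.1607 m/day.
In each layer the seepage velocity is v_i = q/n_i, so the layer transit time is t_i = b_i·n_i / q:
  layer 1 (silty sand): t_1 = 8.95 × 0.21 / 0.1607 = 11.70 d
  layer 2 (fractured sandstone): t_2 = 1.67 × 0.05 / 0.1607 = 0.5196 d
Total t = Σ t_i = 12.22 days.

12.2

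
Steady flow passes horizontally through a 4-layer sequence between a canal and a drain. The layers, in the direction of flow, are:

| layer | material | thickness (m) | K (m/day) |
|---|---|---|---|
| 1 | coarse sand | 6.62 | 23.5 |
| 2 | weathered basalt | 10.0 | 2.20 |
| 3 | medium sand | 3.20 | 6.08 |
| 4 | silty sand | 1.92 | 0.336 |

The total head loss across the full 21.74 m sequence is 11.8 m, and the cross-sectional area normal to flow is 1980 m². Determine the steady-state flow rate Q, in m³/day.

2110

Flow is perpendicular to layering, so the layers act in series and the equivalent K is the thickness-weighted harmonic mean.
Total thickness L = 6.62 + 10.0 + 3.20 + 1.92 = 21.74 m.
Σ(b_i/K_i) = 6.62/23.5 + 10.0/2.20 + 3.20/6.08 + 1.92/0.336 = 11.07 d.
K_eq = L / Σ(b_i/K_i) = 21.74 / 11.07 = 1.964 m/day.
Q = K_eq · A · (Δh/L) = 1.964 × 1980 × (11.8/21.74) = 2111 m³/day.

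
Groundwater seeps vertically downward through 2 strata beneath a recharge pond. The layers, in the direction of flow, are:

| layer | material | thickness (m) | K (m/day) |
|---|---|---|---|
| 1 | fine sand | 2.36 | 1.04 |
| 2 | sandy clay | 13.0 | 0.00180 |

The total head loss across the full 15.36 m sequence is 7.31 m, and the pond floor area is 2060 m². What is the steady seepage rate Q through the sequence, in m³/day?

Flow is perpendicular to layering, so the layers act in series and the equivalent K is the thickness-weighted harmonic mean.
Total thickness L = 2.36 + 13.0 = 15.36 m.
Σ(b_i/K_i) = 2.36/1.04 + 13.0/0.00180 = 7224 d.
K_eq = L / Σ(b_i/K_i) = 15.36 / 7224 = 0.002126 m/day.
Q = K_eq · A · (Δh/L) = 0.002126 × 2060 × (7.31/15.36) = 2.084 m³/day.

2.08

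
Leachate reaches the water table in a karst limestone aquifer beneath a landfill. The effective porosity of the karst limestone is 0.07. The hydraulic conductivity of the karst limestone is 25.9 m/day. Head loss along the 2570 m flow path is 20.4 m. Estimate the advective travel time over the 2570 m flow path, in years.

2.40

Hydraulic gradient i = Δh / L = 20.4 / 2570 = 0.007938.
Darcy flux q = K · i = 25.90 × 0.007938 = 0.2056 m/day.
Seepage velocity v = q / n_e = 0.2056 / 0.07 = 2.937 m/day.
Travel time t = L / v = 2570 / 2.937 = 875.1 days = 2.396 years.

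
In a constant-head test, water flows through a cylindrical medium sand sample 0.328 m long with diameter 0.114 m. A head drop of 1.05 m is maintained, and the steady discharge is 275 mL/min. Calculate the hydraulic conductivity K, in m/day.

12.1

Cross-sectional area A = π·(d/2)² = π × (0.114/2)² = 0.01021 m².
Convert discharge: 275 mL/min = 4.583e-06 m³/s.
Darcy's law rearranged: K = Q·L / (A·Δh) = 4.583e-06 × 0.328 / (0.01021 × 1.05) = 0.0001403 m/s = 12.12 m/day.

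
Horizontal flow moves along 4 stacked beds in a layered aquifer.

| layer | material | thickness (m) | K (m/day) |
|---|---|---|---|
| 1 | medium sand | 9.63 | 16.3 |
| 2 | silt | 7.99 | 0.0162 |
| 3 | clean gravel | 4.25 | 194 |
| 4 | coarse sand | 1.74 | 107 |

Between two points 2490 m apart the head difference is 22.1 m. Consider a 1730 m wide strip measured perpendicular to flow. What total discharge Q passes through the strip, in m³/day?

17900

Flow is parallel to layering, so each bed carries its own Darcy discharge and the transmissivities add.
Σ(K_i·b_i) = 16.3×9.63 + 0.0162×7.99 + 194×4.25 + 107×1.74 = 1168 m²/day.
Hydraulic gradient i = Δh / L = 22.1 / 2490 = 0.008876.
Q = Σ(K_i·b_i) · W · i = 1168 × 1730 × 0.008876 = 17931 m³/day.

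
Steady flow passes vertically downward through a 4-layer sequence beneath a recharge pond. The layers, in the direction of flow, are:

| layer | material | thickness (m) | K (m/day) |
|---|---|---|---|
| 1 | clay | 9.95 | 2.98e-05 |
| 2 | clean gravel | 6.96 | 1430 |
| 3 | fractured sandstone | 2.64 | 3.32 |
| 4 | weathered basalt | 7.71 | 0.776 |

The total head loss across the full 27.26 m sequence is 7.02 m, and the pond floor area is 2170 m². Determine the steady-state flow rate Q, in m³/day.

0.0456

Flow is perpendicular to layering, so the layers act in series and the equivalent K is the thickness-weighted harmonic mean.
Total thickness L = 9.95 + 6.96 + 2.64 + 7.71 = 27.26 m.
Σ(b_i/K_i) = 9.95/2.98e-05 + 6.96/1430 + 2.64/3.32 + 7.71/0.776 = 3.339e+05 d.
K_eq = L / Σ(b_i/K_i) = 27.26 / 3.339e+05 = 8.164e-05 m/day.
Q = K_eq · A · (Δh/L) = 8.164e-05 × 2170 × (7.02/27.26) = 0.04562 m³/day.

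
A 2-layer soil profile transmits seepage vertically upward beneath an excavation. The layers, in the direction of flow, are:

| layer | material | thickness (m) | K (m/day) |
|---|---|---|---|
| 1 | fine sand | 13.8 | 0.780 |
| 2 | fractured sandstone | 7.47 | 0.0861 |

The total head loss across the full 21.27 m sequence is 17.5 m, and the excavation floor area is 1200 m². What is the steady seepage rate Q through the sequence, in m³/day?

201

Flow is perpendicular to layering, so the layers act in series and the equivalent K is the thickness-weighted harmonic mean.
Total thickness L = 13.8 + 7.47 = 21.27 m.
Σ(b_i/K_i) = 13.8/0.780 + 7.47/0.0861 = 104.5 d.
K_eq = L / Σ(b_i/K_i) = 21.27 / 104.5 = 0.2036 m/day.
Q = K_eq · A · (Δh/L) = 0.2036 × 1200 × (17.5/21.27) = 201.0 m³/day.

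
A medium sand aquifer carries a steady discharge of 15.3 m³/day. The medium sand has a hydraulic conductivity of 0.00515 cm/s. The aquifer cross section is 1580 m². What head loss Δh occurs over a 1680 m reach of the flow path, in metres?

3.66

Convert K: 0.00515 cm/s × 864 = 4.450 m/day.
From Q = K·A·i, i = Q / (K·A) = 15.3 / (4.450 × 1580) = 0.002176.
Head loss Δh = i · L = 0.002176 × 1680 = 3.656 m.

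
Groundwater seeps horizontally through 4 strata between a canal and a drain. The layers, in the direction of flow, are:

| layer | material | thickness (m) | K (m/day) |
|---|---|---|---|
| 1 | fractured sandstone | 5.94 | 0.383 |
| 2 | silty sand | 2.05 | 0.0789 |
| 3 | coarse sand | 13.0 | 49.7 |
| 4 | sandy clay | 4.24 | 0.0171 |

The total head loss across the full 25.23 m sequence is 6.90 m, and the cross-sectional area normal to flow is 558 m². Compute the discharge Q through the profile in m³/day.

Flow is perpendicular to layering, so the layers act in series and the equivalent K is the thickness-weighted harmonic mean.
Total thickness L = 5.94 + 2.05 + 13.0 + 4.24 = 25.23 m.
Σ(b_i/K_i) = 5.94/0.383 + 2.05/0.0789 + 13.0/49.7 + 4.24/0.0171 = 289.7 d.
K_eq = L / Σ(b_i/K_i) = 25.23 / 289.7 = 0.08709 m/day.
Q = K_eq · A · (Δh/L) = 0.08709 × 558 × (6.90/25.23) = 13.29 m³/day.

13.3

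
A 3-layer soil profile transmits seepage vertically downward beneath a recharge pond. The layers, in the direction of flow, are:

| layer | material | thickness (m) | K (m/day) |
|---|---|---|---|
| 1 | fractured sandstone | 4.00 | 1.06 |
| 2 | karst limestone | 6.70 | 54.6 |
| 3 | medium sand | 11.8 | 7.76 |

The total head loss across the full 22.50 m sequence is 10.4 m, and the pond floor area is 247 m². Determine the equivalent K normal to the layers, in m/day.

4.15

Flow is perpendicular to layering, so the layers act in series and the equivalent K is the thickness-weighted harmonic mean.
Total thickness L = 4.00 + 6.70 + 11.8 = 22.50 m.
Σ(b_i/K_i) = 4.00/1.06 + 6.70/54.6 + 11.8/7.76 = 5.417 d.
K_eq = L / Σ(b_i/K_i) = 22.50 / 5.417 = 4.154 m/day.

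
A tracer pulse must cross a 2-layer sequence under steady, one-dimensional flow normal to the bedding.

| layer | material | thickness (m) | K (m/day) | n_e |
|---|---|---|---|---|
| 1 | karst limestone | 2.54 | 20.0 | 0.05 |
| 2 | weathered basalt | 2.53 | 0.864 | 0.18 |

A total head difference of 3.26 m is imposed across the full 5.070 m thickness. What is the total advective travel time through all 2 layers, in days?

0.546

With flow normal to the layers, continuity requires the same specific discharge q through every layer.
Σ(b_i/K_i) = 2.54/20.0 + 2.53/0.864 = 3.055 d.
q = Δh / Σ(b_i/K_i) = 3.26 / 3.055 = 1.067 m/day.
In each layer the seepage velocity is v_i = q/n_i, so the layer transit time is t_i = b_i·n_i / q:
  layer 1 (karst limestone): t_1 = 2.54 × 0.05 / 1.067 = 0.1190 d
  layer 2 (weathered basalt): t_2 = 2.53 × 0.18 / 1.067 = 0.4268 d
Total t = Σ t_i = 0.5458 days.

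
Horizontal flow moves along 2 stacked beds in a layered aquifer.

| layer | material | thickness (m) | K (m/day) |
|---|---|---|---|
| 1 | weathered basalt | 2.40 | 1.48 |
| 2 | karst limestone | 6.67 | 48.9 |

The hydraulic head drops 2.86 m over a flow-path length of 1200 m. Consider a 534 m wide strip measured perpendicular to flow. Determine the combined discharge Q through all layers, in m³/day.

Flow is parallel to layering, so each bed carries its own Darcy discharge and the transmissivities add.
Σ(K_i·b_i) = 1.48×2.40 + 48.9×6.67 = 329.7 m²/day.
Hydraulic gradient i = Δh / L = 2.86 / 1200 = 0.002383.
Q = Σ(K_i·b_i) · W · i = 329.7 × 534 × 0.002383 = 419.6 m³/day.

420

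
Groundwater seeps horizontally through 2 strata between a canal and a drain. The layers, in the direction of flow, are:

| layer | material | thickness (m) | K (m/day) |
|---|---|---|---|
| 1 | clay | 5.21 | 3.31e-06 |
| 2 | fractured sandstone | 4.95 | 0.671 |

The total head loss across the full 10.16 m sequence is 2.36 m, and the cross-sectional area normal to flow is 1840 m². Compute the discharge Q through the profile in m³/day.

0.00276

Flow is perpendicular to layering, so the layers act in series and the equivalent K is the thickness-weighted harmonic mean.
Total thickness L = 5.21 + 4.95 = 10.16 m.
Σ(b_i/K_i) = 5.21/3.31e-06 + 4.95/0.671 = 1.574e+06 d.
K_eq = L / Σ(b_i/K_i) = 10.16 / 1.574e+06 = 6.455e-06 m/day.
Q = K_eq · A · (Δh/L) = 6.455e-06 × 1840 × (2.36/10.16) = 0.002759 m³/day.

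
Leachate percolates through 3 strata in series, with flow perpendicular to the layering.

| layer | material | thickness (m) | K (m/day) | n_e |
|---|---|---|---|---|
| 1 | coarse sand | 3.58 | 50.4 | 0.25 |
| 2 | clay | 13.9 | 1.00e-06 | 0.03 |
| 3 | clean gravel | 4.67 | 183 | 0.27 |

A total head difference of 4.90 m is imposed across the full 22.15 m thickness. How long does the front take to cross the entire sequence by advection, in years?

20000

With flow normal to the layers, continuity requires the same specific discharge q through every layer.
Σ(b_i/K_i) = 3.58/50.4 + 13.9/1.00e-06 + 4.67/183 = 1.390e+07 d.
q = Δh / Σ(b_i/K_i) = 4.90 / 1.390e+07 = 3.525e-07 m/day.
In each layer the seepage velocity is v_i = q/n_i, so the layer transit time is t_i = b_i·n_i / q:
  layer 1 (coarse sand): t_1 = 3.58 × 0.25 / 3.525e-07 = 2.539e+06 d
  layer 2 (clay): t_2 = 13.9 × 0.03 / 3.525e-07 = 1.183e+06 d
  layer 3 (clean gravel): t_3 = 4.67 × 0.27 / 3.525e-07 = 3.577e+06 d
Total t = Σ t_i = 7.299e+06 days = 19983 years.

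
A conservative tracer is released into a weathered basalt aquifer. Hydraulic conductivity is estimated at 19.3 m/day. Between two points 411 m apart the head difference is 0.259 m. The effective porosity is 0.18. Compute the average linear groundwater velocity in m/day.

Hydraulic gradient i = Δh / L = 0.259 / 411 = 0.0006302.
Darcy flux q = K · i = 19.30 × 0.0006302 = 0.01216 m/day.
Seepage velocity v = q / n_e = 0.01216 / 0.18 = 0.06757 m/day.

0.0676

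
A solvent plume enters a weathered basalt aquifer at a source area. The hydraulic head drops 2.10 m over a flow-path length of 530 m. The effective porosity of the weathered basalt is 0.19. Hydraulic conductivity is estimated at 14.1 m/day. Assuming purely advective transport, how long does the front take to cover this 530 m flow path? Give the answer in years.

Hydraulic gradient i = Δh / L = 2.10 / 530 = 0.003962.
Darcy flux q = K · i = 14.10 × 0.003962 = 0.05587 m/day.
Seepage velocity v = q / n_e = 0.05587 / 0.19 = 0.2940 m/day.
Travel time t = L / v = 530 / 0.2940 = 1802 days = 4.935 years.

4.93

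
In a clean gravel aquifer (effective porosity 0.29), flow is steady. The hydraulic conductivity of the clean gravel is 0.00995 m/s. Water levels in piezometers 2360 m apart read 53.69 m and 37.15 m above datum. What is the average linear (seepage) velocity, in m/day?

20.8

Convert K: 0.00995 m/s × 86400 = 859.7 m/day.
Hydraulic gradient i = (53.69 − 37.15) / 2360 = 16.54 / 2360 = 0.007008.
Darcy flux q = K · i = 859.7 × 0.007008 = 6.025 m/day.
Seepage velocity v = q / n_e = 6.025 / 0.29 = 20.78 m/day.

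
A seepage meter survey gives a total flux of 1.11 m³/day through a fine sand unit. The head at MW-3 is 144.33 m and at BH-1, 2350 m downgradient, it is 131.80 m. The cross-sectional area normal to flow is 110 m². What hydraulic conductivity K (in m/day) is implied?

Hydraulic gradient i = (144.33 − 131.80) / 2350 = 12.53 / 2350 = 0.005332.
From Q = K·A·i, K = Q / (A·i) = 1.11 / (110.0 × 0.005332) = 1.893 m/day.

1.89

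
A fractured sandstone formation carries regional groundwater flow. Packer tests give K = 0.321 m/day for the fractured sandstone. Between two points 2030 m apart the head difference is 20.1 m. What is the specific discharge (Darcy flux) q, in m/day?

Hydraulic gradient i = Δh / L = 20.1 / 2030 = 0.009901.
Specific discharge q = K · i = 0.3210 × 0.009901 = 0.003178 m/day.

0.00318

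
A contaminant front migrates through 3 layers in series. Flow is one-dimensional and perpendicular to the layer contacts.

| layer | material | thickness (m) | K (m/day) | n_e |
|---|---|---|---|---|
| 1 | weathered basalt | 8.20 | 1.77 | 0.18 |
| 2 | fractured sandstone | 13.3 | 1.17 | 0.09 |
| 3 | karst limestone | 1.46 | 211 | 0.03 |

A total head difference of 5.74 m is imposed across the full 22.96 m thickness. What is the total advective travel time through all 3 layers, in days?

7.58

With flow normal to the layers, continuity requires the same specific discharge q through every layer.
Σ(b_i/K_i) = 8.20/1.77 + 13.3/1.17 + 1.46/211 = 16.01 d.
q = Δh / Σ(b_i/K_i) = 5.74 / 16.01 = 0.3586 m/day.
In each layer the seepage velocity is v_i = q/n_i, so the layer transit time is t_i = b_i·n_i / q:
  layer 1 (weathered basalt): t_1 = 8.20 × 0.18 / 0.3586 = 4.116 d
  layer 2 (fractured sandstone): t_2 = 13.3 × 0.09 / 0.3586 = 3.338 d
  layer 3 (karst limestone): t_3 = 1.46 × 0.03 / 0.3586 = 0.1221 d
Total t = Σ t_i = 7.576 days.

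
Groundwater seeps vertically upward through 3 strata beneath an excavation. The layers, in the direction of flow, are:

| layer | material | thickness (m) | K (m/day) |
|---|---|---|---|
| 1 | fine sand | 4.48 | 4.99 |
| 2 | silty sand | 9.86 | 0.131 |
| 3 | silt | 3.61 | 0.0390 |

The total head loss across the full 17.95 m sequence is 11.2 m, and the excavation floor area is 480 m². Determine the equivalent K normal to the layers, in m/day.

Flow is perpendicular to layering, so the layers act in series and the equivalent K is the thickness-weighted harmonic mean.
Total thickness L = 4.48 + 9.86 + 3.61 = 17.95 m.
Σ(b_i/K_i) = 4.48/4.99 + 9.86/0.131 + 3.61/0.0390 = 168.7 d.
K_eq = L / Σ(b_i/K_i) = 17.95 / 168.7 = 0.1064 m/day.

0.106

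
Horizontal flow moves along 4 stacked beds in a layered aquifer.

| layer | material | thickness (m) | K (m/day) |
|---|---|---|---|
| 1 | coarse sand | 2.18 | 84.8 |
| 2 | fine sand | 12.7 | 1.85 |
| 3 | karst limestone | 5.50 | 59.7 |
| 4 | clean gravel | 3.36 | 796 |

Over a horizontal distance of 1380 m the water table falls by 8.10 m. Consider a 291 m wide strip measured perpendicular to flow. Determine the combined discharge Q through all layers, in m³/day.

Flow is parallel to layering, so each bed carries its own Darcy discharge and the transmissivities add.
Σ(K_i·b_i) = 84.8×2.18 + 1.85×12.7 + 59.7×5.50 + 796×3.36 = 3211 m²/day.
Hydraulic gradient i = Δh / L = 8.10 / 1380 = 0.005870.
Q = Σ(K_i·b_i) · W · i = 3211 × 291 × 0.005870 = 5485 m³/day.

5480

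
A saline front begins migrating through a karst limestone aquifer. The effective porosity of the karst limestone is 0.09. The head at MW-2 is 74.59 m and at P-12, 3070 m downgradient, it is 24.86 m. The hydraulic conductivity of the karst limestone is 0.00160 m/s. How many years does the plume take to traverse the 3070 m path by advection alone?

Convert K: 0.00160 m/s × 86400 = 138.2 m/day.
Hydraulic gradient i = (74.59 − 24.86) / 3070 = 49.73 / 3070 = 0.01620.
Darcy flux q = K · i = 138.2 × 0.01620 = 2.239 m/day.
Seepage velocity v = q / n_e = 2.239 / 0.09 = 24.88 m/day.
Travel time t = L / v = 3070 / 24.88 = 123.4 days = 0.3378 years.

0.338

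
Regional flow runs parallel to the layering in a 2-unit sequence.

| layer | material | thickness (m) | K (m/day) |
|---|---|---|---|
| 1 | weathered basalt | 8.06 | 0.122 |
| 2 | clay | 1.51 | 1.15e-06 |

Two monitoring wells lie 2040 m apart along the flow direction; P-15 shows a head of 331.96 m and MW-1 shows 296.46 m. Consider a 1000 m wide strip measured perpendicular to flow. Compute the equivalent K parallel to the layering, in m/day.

0.103

Flow is parallel to layering, so each bed carries its own Darcy discharge and the transmissivities add.
Σ(K_i·b_i) = 0.122×8.06 + 1.15e-06×1.51 = 0.9833 m²/day.
Total thickness b = 9.570 m, so K_eq = Σ(K_i·b_i)/b = 0.1028 m/day.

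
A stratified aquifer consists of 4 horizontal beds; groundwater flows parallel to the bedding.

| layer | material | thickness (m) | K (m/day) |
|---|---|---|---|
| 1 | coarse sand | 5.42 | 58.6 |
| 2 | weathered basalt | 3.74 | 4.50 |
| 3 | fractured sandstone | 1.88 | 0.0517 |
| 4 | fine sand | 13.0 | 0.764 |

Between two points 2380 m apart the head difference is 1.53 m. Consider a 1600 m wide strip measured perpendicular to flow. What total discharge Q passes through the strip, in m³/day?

354

Flow is parallel to layering, so each bed carries its own Darcy discharge and the transmissivities add.
Σ(K_i·b_i) = 58.6×5.42 + 4.50×3.74 + 0.0517×1.88 + 0.764×13.0 = 344.5 m²/day.
Hydraulic gradient i = Δh / L = 1.53 / 2380 = 0.0006429.
Q = Σ(K_i·b_i) · W · i = 344.5 × 1600 × 0.0006429 = 354.3 m³/day.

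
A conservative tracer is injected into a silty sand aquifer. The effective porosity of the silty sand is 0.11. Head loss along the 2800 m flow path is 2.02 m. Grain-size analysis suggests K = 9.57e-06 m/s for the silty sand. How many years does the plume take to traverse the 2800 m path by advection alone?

1410

Convert K: 9.57e-06 m/s × 86400 = 0.8268 m/day.
Hydraulic gradient i = Δh / L = 2.02 / 2800 = 0.0007214.
Darcy flux q = K · i = 0.8268 × 0.0007214 = 0.0005965 m/day.
Seepage velocity v = q / n_e = 0.0005965 / 0.11 = 0.005423 m/day.
Travel time t = L / v = 2800 / 0.005423 = 5.163e+05 days = 1414 years.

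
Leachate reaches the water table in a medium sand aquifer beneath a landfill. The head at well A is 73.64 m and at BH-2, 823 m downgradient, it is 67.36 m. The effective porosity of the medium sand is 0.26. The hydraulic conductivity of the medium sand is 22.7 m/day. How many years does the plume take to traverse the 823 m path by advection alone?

3.38

Hydraulic gradient i = (73.64 − 67.36) / 823 = 6.28 / 823 = 0.007631.
Darcy flux q = K · i = 22.70 × 0.007631 = 0.1732 m/day.
Seepage velocity v = q / n_e = 0.1732 / 0.26 = 0.6662 m/day.
Travel time t = L / v = 823 / 0.6662 = 1235 days = 3.382 years.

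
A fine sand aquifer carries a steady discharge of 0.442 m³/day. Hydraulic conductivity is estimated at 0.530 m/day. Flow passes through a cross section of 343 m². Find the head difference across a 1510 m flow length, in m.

3.67

From Q = K·A·i, i = Q / (K·A) = 0.442 / (0.5300 × 343.0) = 0.002431.
Head loss Δh = i · L = 0.002431 × 1510 = 3.671 m.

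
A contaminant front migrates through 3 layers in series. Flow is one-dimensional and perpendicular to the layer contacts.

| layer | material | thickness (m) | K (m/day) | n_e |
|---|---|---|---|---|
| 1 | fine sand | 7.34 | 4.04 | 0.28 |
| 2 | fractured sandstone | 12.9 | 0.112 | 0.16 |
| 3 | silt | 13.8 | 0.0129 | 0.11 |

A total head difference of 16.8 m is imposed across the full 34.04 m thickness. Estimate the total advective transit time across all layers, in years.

With flow normal to the layers, continuity requires the same specific discharge q through every layer.
Σ(b_i/K_i) = 7.34/4.04 + 12.9/0.112 + 13.8/0.0129 = 1187 d.
q = Δh / Σ(b_i/K_i) = 16.8 / 1187 = 0.01416 m/day.
In each layer the seepage velocity is v_i = q/n_i, so the layer transit time is t_i = b_i·n_i / q:
  layer 1 (fine sand): t_1 = 7.34 × 0.28 / 0.01416 = 145.2 d
  layer 2 (fractured sandstone): t_2 = 12.9 × 0.16 / 0.01416 = 145.8 d
  layer 3 (silt): t_3 = 13.8 × 0.11 / 0.01416 = 107.2 d
Total t = Σ t_i = 398.2 days = 1.090 years.

1.09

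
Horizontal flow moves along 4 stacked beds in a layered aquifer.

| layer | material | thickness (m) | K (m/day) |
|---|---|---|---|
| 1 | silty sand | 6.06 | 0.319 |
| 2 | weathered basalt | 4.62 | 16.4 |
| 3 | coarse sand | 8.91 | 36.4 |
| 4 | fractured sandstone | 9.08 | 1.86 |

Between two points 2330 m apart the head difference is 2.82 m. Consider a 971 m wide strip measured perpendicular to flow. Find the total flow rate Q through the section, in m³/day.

492

Flow is parallel to layering, so each bed carries its own Darcy discharge and the transmissivities add.
Σ(K_i·b_i) = 0.319×6.06 + 16.4×4.62 + 36.4×8.91 + 1.86×9.08 = 418.9 m²/day.
Hydraulic gradient i = Δh / L = 2.82 / 2330 = 0.001210.
Q = Σ(K_i·b_i) · W · i = 418.9 × 971 × 0.001210 = 492.3 m³/day.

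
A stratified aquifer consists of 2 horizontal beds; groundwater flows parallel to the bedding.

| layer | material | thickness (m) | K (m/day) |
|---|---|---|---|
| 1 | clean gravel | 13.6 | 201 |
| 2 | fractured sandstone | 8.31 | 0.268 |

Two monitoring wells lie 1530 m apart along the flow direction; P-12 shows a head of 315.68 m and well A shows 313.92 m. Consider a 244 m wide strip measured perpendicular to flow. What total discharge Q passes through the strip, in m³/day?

Flow is parallel to layering, so each bed carries its own Darcy discharge and the transmissivities add.
Σ(K_i·b_i) = 201×13.6 + 0.268×8.31 = 2736 m²/day.
Hydraulic gradient i = (315.68 − 313.92) / 1530 = 1.76 / 1530 = 0.001150.
Q = Σ(K_i·b_i) · W · i = 2736 × 244 × 0.001150 = 767.9 m³/day.

768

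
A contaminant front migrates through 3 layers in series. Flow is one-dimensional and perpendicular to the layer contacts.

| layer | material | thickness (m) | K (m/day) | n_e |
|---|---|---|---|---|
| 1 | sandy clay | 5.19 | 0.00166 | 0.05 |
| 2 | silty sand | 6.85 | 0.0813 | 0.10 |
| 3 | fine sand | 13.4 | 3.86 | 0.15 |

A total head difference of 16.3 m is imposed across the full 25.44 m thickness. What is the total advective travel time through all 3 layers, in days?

With flow normal to the layers, continuity requires the same specific discharge q through every layer.
Σ(b_i/K_i) = 5.19/0.00166 + 6.85/0.0813 + 13.4/3.86 = 3214 d.
q = Δh / Σ(b_i/K_i) = 16.3 / 3214 = 0.005071 m/day.
In each layer the seepage velocity is v_i = q/n_i, so the layer transit time is t_i = b_i·n_i / q:
  layer 1 (sandy clay): t_1 = 5.19 × 0.05 / 0.005071 = 51.17 d
  layer 2 (silty sand): t_2 = 6.85 × 0.10 / 0.005071 = 135.1 d
  layer 3 (fine sand): t_3 = 13.4 × 0.15 / 0.005071 = 396.4 d
Total t = Σ t_i = 582.6 days.

583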